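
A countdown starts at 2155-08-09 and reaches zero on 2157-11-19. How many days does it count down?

Aug 9, 2155 → Aug 9, 2156: 366 days (Feb 29, 2156 is in that span).
Aug 9, 2156 → Aug 9, 2157: 365 days.
Aug 9, 2157 → Sep 9, 2157: 31 days (August has 31).
Sep 9, 2157 → Oct 9, 2157: 30 days (September has 30).
Oct 9, 2157 → Nov 9, 2157: 31 days (October has 31).
Nov 9, 2157 → Nov 19, 2157: 10 days.
Total: 833 days.

833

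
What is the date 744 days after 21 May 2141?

+365 (one year) → May 21, 2142 (379 left).
May has 31 days: +11 → Jun 1, 2142 (368 left).
Jun has 30 days: +30 → Jul 1, 2142 (338 left).
Jul has 31 days: +31 → Aug 1, 2142 (307 left).
Aug has 31 days: +31 → Sep 1, 2142 (276 left).
Sep has 30 days: +30 → Oct 1, 2142 (246 left).
Oct has 31 days: +31 → Nov 1, 2142 (215 left).
Nov has 30 days: +30 → Dec 1, 2142 (185 left).
Dec has 31 days: +31 → Jan 1, 2143 (154 left).
Jan has 31 days: +31 → Feb 1, 2143 (123 left).
Feb has 28 days: +28 → Mar 1, 2143 (95 left).
Mar has 31 days: +31 → Apr 1, 2143 (64 left).
Apr has 30 days: +30 → May 1, 2143 (34 left).
May has 31 days: +31 → Jun 1, 2143 (3 left).
+3 → Jun 4, 2143.

June 4, 2143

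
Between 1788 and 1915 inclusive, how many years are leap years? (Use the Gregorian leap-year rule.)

Multiples of 4 in [1788,1915]: 32.
Of those, multiples of 100: 2 (not leap unless ÷400).
Multiples of 400: 0.
Leap years = 32 − 2 + 0 = 30.

30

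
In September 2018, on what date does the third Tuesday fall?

September 1, 2018 is a Saturday.
The first Tuesday is therefore September 4 (3 days later).
The third Tuesday is 4 + 2×7 = September 18.

September 18, 2018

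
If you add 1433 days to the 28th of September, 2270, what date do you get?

+365 (one year) → Sep 28, 2271 (1068 left).
+366 (one year; includes Feb 29, 2272) → Sep 28, 2272 (702 left).
+365 (one year) → Sep 28, 2273 (337 left).
Sep has 30 days: +3 → Oct 1, 2273 (334 left).
Oct has 31 days: +31 → Nov 1, 2273 (303 left).
Nov has 30 days: +30 → Dec 1, 2273 (273 left).
Dec has 31 days: +31 → Jan 1, 2274 (242 left).
Jan has 31 days: +31 → Feb 1, 2274 (211 left).
Feb has 28 days: +28 → Mar 1, 2274 (183 left).
Mar has 31 days: +31 → Apr 1, 2274 (152 left).
Apr has 30 days: +30 → May 1, 2274 (122 left).
May has 31 days: +31 → Jun 1, 2274 (91 left).
Jun has 30 days: +30 → Jul 1, 2274 (61 left).
Jul has 31 days: +31 → Aug 1, 2274 (30 left).
+30 → Aug 31, 2274.

August 31, 2274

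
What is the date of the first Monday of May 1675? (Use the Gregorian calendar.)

May 6, 1675

May 1, 1675 is a Wednesday.
The first Monday is therefore May 6 (5 days later).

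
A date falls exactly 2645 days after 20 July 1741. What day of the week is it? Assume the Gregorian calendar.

Wednesday

Jul 20, 1741 is a Thursday.
2645 mod 7 = 6, so 2645 days after a Thursday is Thursday + 6 = Wednesday.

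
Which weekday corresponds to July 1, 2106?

Doomsday rule: the anchor day for the 2100s is Sunday. For year 06: 6÷12 = 0 r 6, and 6÷4 = 1, so 0+6+1 = 7.
Sunday + 7 ≡ Sunday — that's 2106's doomsday.
In July the doomsday date is Jul 11.
Jul 1 is 10 days before Jul 11; 10 mod 7 = 3, so Sunday − 3 = Thursday.

Thursday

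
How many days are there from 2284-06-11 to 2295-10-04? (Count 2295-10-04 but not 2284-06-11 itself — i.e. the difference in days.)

Jun 11, 2284 → Jun 11, 2285: 365 days.
Jun 11, 2285 → Jun 11, 2286: 365 days.
Jun 11, 2286 → Jun 11, 2287: 365 days.
Jun 11, 2287 → Jun 11, 2288: 366 days (Feb 29, 2288 is in that span).
Jun 11, 2288 → Jun 11, 2289: 365 days.
Jun 11, 2289 → Jun 11, 2290: 365 days.
Jun 11, 2290 → Jun 11, 2291: 365 days.
Jun 11, 2291 → Jun 11, 2292: 366 days (Feb 29, 2292 is in that span).
Jun 11, 2292 → Jun 11, 2293: 365 days.
Jun 11, 2293 → Jun 11, 2294: 365 days.
Jun 11, 2294 → Jun 11, 2295: 365 days.
Jun 11, 2295 → Jul 11, 2295: 30 days (June has 30).
Jul 11, 2295 → Aug 11, 2295: 31 days (July has 31).
Aug 11, 2295 → Sep 11, 2295: 31 days (August has 31).
Sep 11, 2295 → Oct 4, 2295: 23 days.
Total: 4132 days.

4132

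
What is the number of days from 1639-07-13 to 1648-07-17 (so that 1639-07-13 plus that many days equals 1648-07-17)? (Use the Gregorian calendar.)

3292

Jul 13, 1639 → Jul 13, 1640: 366 days (Feb 29, 1640 is in that span).
Jul 13, 1640 → Jul 13, 1641: 365 days.
Jul 13, 1641 → Jul 13, 1642: 365 days.
Jul 13, 1642 → Jul 13, 1643: 365 days.
Jul 13, 1643 → Jul 13, 1644: 366 days (Feb 29, 1644 is in that span).
Jul 13, 1644 → Jul 13, 1645: 365 days.
Jul 13, 1645 → Jul 13, 1646: 365 days.
Jul 13, 1646 → Jul 13, 1647: 365 days.
Jul 13, 1647 → Aug 13, 1647: 31 days (July has 31).
Aug 13, 1647 → Sep 13, 1647: 31 days (August has 31).
Sep 13, 1647 → Oct 13, 1647: 30 days (September has 30).
Oct 13, 1647 → Nov 13, 1647: 31 days (October has 31).
Nov 13, 1647 → Dec 13, 1647: 30 days (November has 30).
Dec 13, 1647 → Jan 13, 1648: 31 days (December has 31).
Jan 13, 1648 → Feb 13, 1648: 31 days (January has 31).
Feb 13, 1648 → Mar 13, 1648: 29 days (February has 29).
Mar 13, 1648 → Apr 13, 1648: 31 days (March has 31).
Apr 13, 1648 → May 13, 1648: 30 days (April has 30).
May 13, 1648 → Jun 13, 1648: 31 days (May has 31).
Jun 13, 1648 → Jul 13, 1648: 30 days (June has 30).
Jul 13, 1648 → Jul 17, 1648: 4 days.
Total: 3292 days.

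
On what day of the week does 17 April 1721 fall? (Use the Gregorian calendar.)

Thursday

Doomsday rule: the anchor day for the 1700s is Sunday. For year 21: 21÷12 = 1 r 9, and 9÷4 = 2, so 1+9+2 = 12.
Sunday + 12 ≡ Friday — that's 1721's doomsday.
In April the doomsday date is Apr 4.
Apr 17 is 13 days after Apr 4; 13 mod 7 = 6, so Friday + 6 = Thursday.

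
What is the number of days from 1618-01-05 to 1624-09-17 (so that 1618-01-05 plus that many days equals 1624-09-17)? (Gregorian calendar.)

Jan 5, 1618 → Jan 5, 1619: 365 days.
Jan 5, 1619 → Jan 5, 1620: 365 days.
Jan 5, 1620 → Jan 5, 1621: 366 days (Feb 29, 1620 is in that span).
Jan 5, 1621 → Jan 5, 1622: 365 days.
Jan 5, 1622 → Jan 5, 1623: 365 days.
Jan 5, 1623 → Jan 5, 1624: 365 days.
Jan 5, 1624 → Feb 5, 1624: 31 days (January has 31).
Feb 5, 1624 → Mar 5, 1624: 29 days (February has 29).
Mar 5, 1624 → Apr 5, 1624: 31 days (March has 31).
Apr 5, 1624 → May 5, 1624: 30 days (April has 30).
May 5, 1624 → Jun 5, 1624: 31 days (May has 31).
Jun 5, 1624 → Jul 5, 1624: 30 days (June has 30).
Jul 5, 1624 → Aug 5, 1624: 31 days (July has 31).
Aug 5, 1624 → Sep 5, 1624: 31 days (August has 31).
Sep 5, 1624 → Sep 17, 1624: 12 days.
Total: 2447 days.

2447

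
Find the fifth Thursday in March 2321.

March 1, 2321 is a Tuesday.
The first Thursday is therefore March 3 (2 days later).
The fifth Thursday is 3 + 4×7 = March 31.

March 31, 2321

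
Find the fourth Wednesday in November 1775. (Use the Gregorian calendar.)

November 22, 1775

November 1, 1775 is a Wednesday.
The first Wednesday is therefore November 1 (same day).
The fourth Wednesday is 1 + 3×7 = November 22.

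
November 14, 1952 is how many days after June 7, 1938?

Jun 7, 1938 → Jun 7, 1939: 365 days.
Jun 7, 1939 → Jun 7, 1940: 366 days (Feb 29, 1940 is in that span).
Jun 7, 1940 → Jun 7, 1941: 365 days.
Jun 7, 1941 → Jun 7, 1942: 365 days.
Jun 7, 1942 → Jun 7, 1943: 365 days.
Jun 7, 1943 → Jun 7, 1944: 366 days (Feb 29, 1944 is in that span).
Jun 7, 1944 → Jun 7, 1945: 365 days.
Jun 7, 1945 → Jun 7, 1946: 365 days.
Jun 7, 1946 → Jun 7, 1947: 365 days.
Jun 7, 1947 → Jun 7, 1948: 366 days (Feb 29, 1948 is in that span).
Jun 7, 1948 → Jun 7, 1949: 365 days.
Jun 7, 1949 → Jun 7, 1950: 365 days.
Jun 7, 1950 → Jun 7, 1951: 365 days.
Jun 7, 1951 → Jun 7, 1952: 366 days (Feb 29, 1952 is in that span).
Jun 7, 1952 → Jul 7, 1952: 30 days (June has 30).
Jul 7, 1952 → Aug 7, 1952: 31 days (July has 31).
Aug 7, 1952 → Sep 7, 1952: 31 days (August has 31).
Sep 7, 1952 → Oct 7, 1952: 30 days (September has 30).
Oct 7, 1952 → Nov 7, 1952: 31 days (October has 31).
Nov 7, 1952 → Nov 14, 1952: 7 days.
Total: 5274 days.

5274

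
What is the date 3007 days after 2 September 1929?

+365 (one year) → Sep 2, 1930 (2642 left).
+365 (one year) → Sep 2, 1931 (2277 left).
+366 (one year; includes Feb 29, 1932) → Sep 2, 1932 (1911 left).
+365 (one year) → Sep 2, 1933 (1546 left).
+365 (one year) → Sep 2, 1934 (1181 left).
+365 (one year) → Sep 2, 1935 (816 left).
+366 (one year; includes Feb 29, 1936) → Sep 2, 1936 (450 left).
+365 (one year) → Sep 2, 1937 (85 left).
Sep has 30 days: +29 → Oct 1, 1937 (56 left).
Oct has 31 days: +31 → Nov 1, 1937 (25 left).
+25 → Nov 26, 1937.

November 26, 1937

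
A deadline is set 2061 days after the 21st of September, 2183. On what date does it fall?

+366 (one year; includes Feb 29, 2184) → Sep 21, 2184 (1695 left).
+365 (one year) → Sep 21, 2185 (1330 left).
+365 (one year) → Sep 21, 2186 (965 left).
+365 (one year) → Sep 21, 2187 (600 left).
+366 (one year; includes Feb 29, 2188) → Sep 21, 2188 (234 left).
Sep has 30 days: +10 → Oct 1, 2188 (224 left).
Oct has 31 days: +31 → Nov 1, 2188 (193 left).
Nov has 30 days: +30 → Dec 1, 2188 (163 left).
Dec has 31 days: +31 → Jan 1, 2189 (132 left).
Jan has 31 days: +31 → Feb 1, 2189 (101 left).
Feb has 28 days: +28 → Mar 1, 2189 (73 left).
Mar has 31 days: +31 → Apr 1, 2189 (42 left).
Apr has 30 days: +30 → May 1, 2189 (12 left).
+12 → May 13, 2189.

May 13, 2189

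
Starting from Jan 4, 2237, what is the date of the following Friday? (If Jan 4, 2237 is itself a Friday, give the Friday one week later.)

January 6, 2237

Jan 4, 2237 is a Wednesday.
From Wednesday to the next Friday is 2 days.
Jan 4, 2237 + 2 = Jan 6, 2237.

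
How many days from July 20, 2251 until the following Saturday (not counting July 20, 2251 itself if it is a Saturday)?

Jul 20, 2251 is a Sunday.
From Sunday to the next Saturday is 6 days.

6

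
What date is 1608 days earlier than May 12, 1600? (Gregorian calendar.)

December 17, 1595

−366 (one year; includes Feb 29, 1600) → May 12, 1599 (1242 left).
−365 (one year) → May 12, 1598 (877 left).
−365 (one year) → May 12, 1597 (512 left).
−365 (one year) → May 12, 1596 (147 left).
−12 → Apr 30, 1596 (end of Apr, 30 days; 135 left).
−30 → Mar 31, 1596 (end of Mar, 31 days; 105 left).
−31 → Feb 29, 1596 (end of Feb, 29 days; 74 left).
−29 → Jan 31, 1596 (end of Jan, 31 days; 45 left).
−31 → Dec 31, 1595 (end of Dec, 31 days; 14 left).
−14 → Dec 17, 1595.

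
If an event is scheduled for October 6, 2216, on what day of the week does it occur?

Sunday

Doomsday rule: the anchor day for the 2200s is Friday. For year 16: 16÷12 = 1 r 4, and 4÷4 = 1, so 1+4+1 = 6.
Friday + 6 ≡ Thursday — that's 2216's doomsday.
In October the doomsday date is Oct 10.
Oct 6 is 4 days before Oct 10; 4 mod 7 = 4, so Thursday − 4 = Sunday.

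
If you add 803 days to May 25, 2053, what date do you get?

August 6, 2055

+365 (one year) → May 25, 2054 (438 left).
+365 (one year) → May 25, 2055 (73 left).
May has 31 days: +7 → Jun 1, 2055 (66 left).
Jun has 30 days: +30 → Jul 1, 2055 (36 left).
Jul has 31 days: +31 → Aug 1, 2055 (5 left).
+5 → Aug 6, 2055.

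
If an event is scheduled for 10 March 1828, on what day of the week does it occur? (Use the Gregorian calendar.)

January 1, 1828 is a Tuesday.
Jan 1, 1828 → Feb 1, 1828: 31 days (January has 31).
Feb 1, 1828 → Mar 1, 1828: 29 days (February has 29).
Mar 1, 1828 → Mar 10, 1828: 9 days.
Total: 69 days.
69 mod 7 = 6, so Tuesday + 6 = Monday.

Monday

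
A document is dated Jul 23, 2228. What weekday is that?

Wednesday

Doomsday rule: the anchor day for the 2200s is Friday. For year 28: 28÷12 = 2 r 4, and 4÷4 = 1, so 2+4+1 = 7.
Friday + 7 ≡ Friday — that's 2228's doomsday.
In July the doomsday date is Jul 11.
Jul 23 is 12 days after Jul 11; 12 mod 7 = 5, so Friday + 5 = Wednesday.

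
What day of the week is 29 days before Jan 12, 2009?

Sunday

First find the weekday of Jan 12, 2009. Doomsday rule: the anchor day for the 2000s is Tuesday. For year 09: 9÷12 = 0 r 9, and 9÷4 = 2, so 0+9+2 = 11.
Tuesday + 11 ≡ Saturday — that's 2009's doomsday.
In January the doomsday date is Jan 3 (2009 is not a leap year).
Jan 12 is 9 days after Jan 3; 9 mod 7 = 2, so Saturday + 2 = Monday.
29 mod 7 = 1, so 29 days before a Monday is Monday − 1 = Sunday.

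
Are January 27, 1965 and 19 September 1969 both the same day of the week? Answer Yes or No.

No

From Jan 27, 1965 to Sep 19, 1969 is 1696 days.
1696 mod 7 = 2, so they are different weekdays.
(Jan 27, 1965 is a Wednesday; Sep 19, 1969 is a Friday.)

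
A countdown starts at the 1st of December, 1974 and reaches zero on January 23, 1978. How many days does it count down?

1149

Dec 1, 1974 → Dec 1, 1975: 365 days.
Dec 1, 1975 → Dec 1, 1976: 366 days (Feb 29, 1976 is in that span).
Dec 1, 1976 → Dec 1, 1977: 365 days.
Dec 1, 1977 → Jan 1, 1978: 31 days (December has 31).
Jan 1, 1978 → Jan 23, 1978: 22 days.
Total: 1149 days.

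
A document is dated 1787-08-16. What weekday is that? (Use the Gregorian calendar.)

Doomsday rule: the anchor day for the 1700s is Sunday. For year 87: 87÷12 = 7 r 3, and 3÷4 = 0, so 7+3+0 = 10.
Sunday + 10 ≡ Wednesday — that's 1787's doomsday.
In August the doomsday date is Aug 8.
Aug 16 is 8 days after Aug 8; 8 mod 7 = 1, so Wednesday + 1 = Thursday.

Thursday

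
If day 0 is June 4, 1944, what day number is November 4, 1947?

Jun 4, 1944 → Jun 4, 1945: 365 days.
Jun 4, 1945 → Jun 4, 1946: 365 days.
Jun 4, 1946 → Jun 4, 1947: 365 days.
Jun 4, 1947 → Jul 4, 1947: 30 days (June has 30).
Jul 4, 1947 → Aug 4, 1947: 31 days (July has 31).
Aug 4, 1947 → Sep 4, 1947: 31 days (August has 31).
Sep 4, 1947 → Oct 4, 1947: 30 days (September has 30).
Oct 4, 1947 → Nov 4, 1947: 31 days.
Total: 1248 days.

1248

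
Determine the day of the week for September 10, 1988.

Doomsday rule: the anchor day for the 1900s is Wednesday. For year 88: 88÷12 = 7 r 4, and 4÷4 = 1, so 7+4+1 = 12.
Wednesday + 12 ≡ Monday — that's 1988's doomsday.
In September the doomsday date is Sep 5.
Sep 10 is 5 days after Sep 5; 5 mod 7 = 5, so Monday + 5 = Saturday.

Saturday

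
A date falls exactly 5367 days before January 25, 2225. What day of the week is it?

First find the weekday of Jan 25, 2225. Doomsday rule: the anchor day for the 2200s is Friday. For year 25: 25÷12 = 2 r 1, and 1÷4 = 0, so 2+1+0 = 3.
Friday + 3 ≡ Monday — that's 2225's doomsday.
In January the doomsday date is Jan 3 (2225 is not a leap year).
Jan 25 is 22 days after Jan 3; 22 mod 7 = 1, so Monday + 1 = Tuesday.
5367 mod 7 = 5, so 5367 days before a Tuesday is Tuesday − 5 = Thursday.

Thursday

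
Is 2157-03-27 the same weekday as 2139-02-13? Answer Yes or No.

No

From Feb 13, 2139 to Mar 27, 2157 is 6617 days.
6617 mod 7 = 2, so they are different weekdays.
(Feb 13, 2139 is a Friday; Mar 27, 2157 is a Sunday.)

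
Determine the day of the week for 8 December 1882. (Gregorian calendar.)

Friday

Doomsday rule: the anchor day for the 1800s is Friday. For year 82: 82÷12 = 6 r 10, and 10÷4 = 2, so 6+10+2 = 18.
Friday + 18 ≡ Tuesday — that's 1882's doomsday.
In December the doomsday date is Dec 12.
Dec 8 is 4 days before Dec 12; 4 mod 7 = 4, so Tuesday − 4 = Friday.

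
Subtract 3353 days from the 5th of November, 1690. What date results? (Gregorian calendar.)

August 31, 1681

−365 (one year) → Nov 5, 1689 (2988 left).
−365 (one year) → Nov 5, 1688 (2623 left).
−366 (one year; includes Feb 29, 1688) → Nov 5, 1687 (2257 left).
−365 (one year) → Nov 5, 1686 (1892 left).
−365 (one year) → Nov 5, 1685 (1527 left).
−365 (one year) → Nov 5, 1684 (1162 left).
−366 (one year; includes Feb 29, 1684) → Nov 5, 1683 (796 left).
−365 (one year) → Nov 5, 1682 (431 left).
−365 (one year) → Nov 5, 1681 (66 left).
−5 → Oct 31, 1681 (end of Oct, 31 days; 61 left).
−31 → Sep 30, 1681 (end of Sep, 30 days; 30 left).
−30 → Aug 31, 1681 (end of Aug, 31 days; 0 left).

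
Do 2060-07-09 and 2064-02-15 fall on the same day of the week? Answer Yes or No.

Yes

From Jul 9, 2060 to Feb 15, 2064 is 1316 days.
1316 mod 7 = 0, so they are the same weekday.
(Jul 9, 2060 is a Friday; Feb 15, 2064 is a Friday.)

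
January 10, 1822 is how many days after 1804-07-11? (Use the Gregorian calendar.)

6392

Jul 11, 1804 → Jul 11, 1805: 365 days.
Jul 11, 1805 → Jul 11, 1806: 365 days.
Jul 11, 1806 → Jul 11, 1807: 365 days.
Jul 11, 1807 → Jul 11, 1808: 366 days (Feb 29, 1808 is in that span).
Jul 11, 1808 → Jul 11, 1809: 365 days.
Jul 11, 1809 → Jul 11, 1810: 365 days.
Jul 11, 1810 → Jul 11, 1811: 365 days.
Jul 11, 1811 → Jul 11, 1812: 366 days (Feb 29, 1812 is in that span).
Jul 11, 1812 → Jul 11, 1813: 365 days.
Jul 11, 1813 → Jul 11, 1814: 365 days.
Jul 11, 1814 → Jul 11, 1815: 365 days.
Jul 11, 1815 → Jul 11, 1816: 366 days (Feb 29, 1816 is in that span).
Jul 11, 1816 → Jul 11, 1817: 365 days.
Jul 11, 1817 → Jul 11, 1818: 365 days.
Jul 11, 1818 → Jul 11, 1819: 365 days.
Jul 11, 1819 → Jul 11, 1820: 366 days (Feb 29, 1820 is in that span).
Jul 11, 1820 → Jul 11, 1821: 365 days.
Jul 11, 1821 → Aug 11, 1821: 31 days (July has 31).
Aug 11, 1821 → Sep 11, 1821: 31 days (August has 31).
Sep 11, 1821 → Oct 11, 1821: 30 days (September has 30).
Oct 11, 1821 → Nov 11, 1821: 31 days (October has 31).
Nov 11, 1821 → Dec 11, 1821: 30 days (November has 30).
Dec 11, 1821 → Jan 10, 1822: 30 days.
Total: 6392 days.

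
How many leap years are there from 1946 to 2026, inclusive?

Multiples of 4 in [1946,2026]: 20.
Of those, multiples of 100: 1 (not leap unless ÷400).
Multiples of 400: 1.
Leap years = 20 − 1 + 1 = 20.

20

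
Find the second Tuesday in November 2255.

November 13, 2255

November 1, 2255 is a Thursday.
The first Tuesday is therefore November 6 (5 days later).
The second Tuesday is 6 + 1×7 = November 13.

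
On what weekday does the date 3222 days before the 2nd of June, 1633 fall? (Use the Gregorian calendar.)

Jun 2, 1633 is a Thursday.
3222 mod 7 = 2, so 3222 days before a Thursday is Thursday − 2 = Tuesday.

Tuesday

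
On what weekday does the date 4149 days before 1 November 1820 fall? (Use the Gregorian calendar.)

Friday

First find the weekday of Nov 1, 1820. Doomsday rule: the anchor day for the 1800s is Friday. For year 20: 20÷12 = 1 r 8, and 8÷4 = 2, so 1+8+2 = 11.
Friday + 11 ≡ Tuesday — that's 1820's doomsday.
In November the doomsday date is Nov 7.
Nov 1 is 6 days before Nov 7; 6 mod 7 = 6, so Tuesday − 6 = Wednesday.
4149 mod 7 = 5, so 4149 days before a Wednesday is Wednesday − 5 = Friday.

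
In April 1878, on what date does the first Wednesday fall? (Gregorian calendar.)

April 1, 1878 is a Monday.
The first Wednesday is therefore April 3 (2 days later).

April 3, 1878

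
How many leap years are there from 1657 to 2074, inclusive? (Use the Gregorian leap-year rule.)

101

Multiples of 4 in [1657,2074]: 104.
Of those, multiples of 100: 4 (not leap unless ÷400).
Multiples of 400: 1.
Leap years = 104 − 4 + 1 = 101.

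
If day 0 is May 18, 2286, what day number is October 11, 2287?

511

May 18, 2286 → May 18, 2287: 365 days.
May 18, 2287 → Jun 18, 2287: 31 days (May has 31).
Jun 18, 2287 → Jul 18, 2287: 30 days (June has 30).
Jul 18, 2287 → Aug 18, 2287: 31 days (July has 31).
Aug 18, 2287 → Sep 18, 2287: 31 days (August has 31).
Sep 18, 2287 → Oct 11, 2287: 23 days.
Total: 511 days.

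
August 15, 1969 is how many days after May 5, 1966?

May 5, 1966 → May 5, 1967: 365 days.
May 5, 1967 → May 5, 1968: 366 days (Feb 29, 1968 is in that span).
May 5, 1968 → May 5, 1969: 365 days.
May 5, 1969 → Jun 5, 1969: 31 days (May has 31).
Jun 5, 1969 → Jul 5, 1969: 30 days (June has 30).
Jul 5, 1969 → Aug 5, 1969: 31 days (July has 31).
Aug 5, 1969 → Aug 15, 1969: 10 days.
Total: 1198 days.

1198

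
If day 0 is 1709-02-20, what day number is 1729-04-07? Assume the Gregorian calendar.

Feb 20, 1709 → Feb 20, 1710: 365 days.
Feb 20, 1710 → Feb 20, 1711: 365 days.
Feb 20, 1711 → Feb 20, 1712: 365 days.
Feb 20, 1712 → Feb 20, 1713: 366 days (Feb 29, 1712 is in that span).
Feb 20, 1713 → Feb 20, 1714: 365 days.
Feb 20, 1714 → Feb 20, 1715: 365 days.
Feb 20, 1715 → Feb 20, 1716: 365 days.
Feb 20, 1716 → Feb 20, 1717: 366 days (Feb 29, 1716 is in that span).
Feb 20, 1717 → Feb 20, 1718: 365 days.
Feb 20, 1718 → Feb 20, 1719: 365 days.
Feb 20, 1719 → Feb 20, 1720: 365 days.
Feb 20, 1720 → Feb 20, 1721: 366 days (Feb 29, 1720 is in that span).
Feb 20, 1721 → Feb 20, 1722: 365 days.
Feb 20, 1722 → Feb 20, 1723: 365 days.
Feb 20, 1723 → Feb 20, 1724: 365 days.
Feb 20, 1724 → Feb 20, 1725: 366 days (Feb 29, 1724 is in that span).
Feb 20, 1725 → Feb 20, 1726: 365 days.
Feb 20, 1726 → Feb 20, 1727: 365 days.
Feb 20, 1727 → Feb 20, 1728: 365 days.
Feb 20, 1728 → Feb 20, 1729: 366 days (Feb 29, 1728 is in that span).
Feb 20, 1729 → Mar 20, 1729: 28 days (February has 28).
Mar 20, 1729 → Apr 7, 1729: 18 days.
Total: 7351 days.

7351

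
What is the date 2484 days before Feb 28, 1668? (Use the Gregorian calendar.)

−365 (one year) → Feb 28, 1667 (2119 left).
−365 (one year) → Feb 28, 1666 (1754 left).
−365 (one year) → Feb 28, 1665 (1389 left).
−366 (one year; includes Feb 29, 1664) → Feb 28, 1664 (1023 left).
−365 (one year) → Feb 28, 1663 (658 left).
−365 (one year) → Feb 28, 1662 (293 left).
−28 → Jan 31, 1662 (end of Jan, 31 days; 265 left).
−31 → Dec 31, 1661 (end of Dec, 31 days; 234 left).
−31 → Nov 30, 1661 (end of Nov, 30 days; 203 left).
−30 → Oct 31, 1661 (end of Oct, 31 days; 173 left).
−31 → Sep 30, 1661 (end of Sep, 30 days; 142 left).
−30 → Aug 31, 1661 (end of Aug, 31 days; 112 left).
−31 → Jul 31, 1661 (end of Jul, 31 days; 81 left).
−31 → Jun 30, 1661 (end of Jun, 30 days; 50 left).
−30 → May 31, 1661 (end of May, 31 days; 20 left).
−20 → May 11, 1661.

May 11, 1661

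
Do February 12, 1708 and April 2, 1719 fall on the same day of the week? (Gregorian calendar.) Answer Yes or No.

From Feb 12, 1708 to Apr 2, 1719 is 4067 days.
4067 mod 7 = 0, so they are the same weekday.
(Feb 12, 1708 is a Sunday; Apr 2, 1719 is a Sunday.)

Yes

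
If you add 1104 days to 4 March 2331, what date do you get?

+366 (one year; includes Feb 29, 2332) → Mar 4, 2332 (738 left).
+365 (one year) → Mar 4, 2333 (373 left).
Mar has 31 days: +28 → Apr 1, 2333 (345 left).
Apr has 30 days: +30 → May 1, 2333 (315 left).
May has 31 days: +31 → Jun 1, 2333 (284 left).
Jun has 30 days: +30 → Jul 1, 2333 (254 left).
Jul has 31 days: +31 → Aug 1, 2333 (223 left).
Aug has 31 days: +31 → Sep 1, 2333 (192 left).
Sep has 30 days: +30 → Oct 1, 2333 (162 left).
Oct has 31 days: +31 → Nov 1, 2333 (131 left).
Nov has 30 days: +30 → Dec 1, 2333 (101 left).
Dec has 31 days: +31 → Jan 1, 2334 (70 left).
Jan has 31 days: +31 → Feb 1, 2334 (39 left).
Feb has 28 days: +28 → Mar 1, 2334 (11 left).
+11 → Mar 12, 2334.

March 12, 2334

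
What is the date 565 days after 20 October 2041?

+365 (one year) → Oct 20, 2042 (200 left).
Oct has 31 days: +12 → Nov 1, 2042 (188 left).
Nov has 30 days: +30 → Dec 1, 2042 (158 left).
Dec has 31 days: +31 → Jan 1, 2043 (127 left).
Jan has 31 days: +31 → Feb 1, 2043 (96 left).
Feb has 28 days: +28 → Mar 1, 2043 (68 left).
Mar has 31 days: +31 → Apr 1, 2043 (37 left).
Apr has 30 days: +30 → May 1, 2043 (7 left).
+7 → May 8, 2043.

May 8, 2043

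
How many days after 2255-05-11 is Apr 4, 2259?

1424

May 11, 2255 → May 11, 2256: 366 days (Feb 29, 2256 is in that span).
May 11, 2256 → May 11, 2257: 365 days.
May 11, 2257 → May 11, 2258: 365 days.
May 11, 2258 → Jun 11, 2258: 31 days (May has 31).
Jun 11, 2258 → Jul 11, 2258: 30 days (June has 30).
Jul 11, 2258 → Aug 11, 2258: 31 days (July has 31).
Aug 11, 2258 → Sep 11, 2258: 31 days (August has 31).
Sep 11, 2258 → Oct 11, 2258: 30 days (September has 30).
Oct 11, 2258 → Nov 11, 2258: 31 days (October has 31).
Nov 11, 2258 → Dec 11, 2258: 30 days (November has 30).
Dec 11, 2258 → Jan 11, 2259: 31 days (December has 31).
Jan 11, 2259 → Feb 11, 2259: 31 days (January has 31).
Feb 11, 2259 → Mar 11, 2259: 28 days (February has 28).
Mar 11, 2259 → Apr 4, 2259: 24 days.
Total: 1424 days.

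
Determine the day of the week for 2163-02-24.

January 1, 2163 is a Saturday.
Jan 1, 2163 → Feb 1, 2163: 31 days (January has 31).
Feb 1, 2163 → Feb 24, 2163: 23 days.
Total: 54 days.
54 mod 7 = 5, so Saturday + 5 = Thursday.

Thursday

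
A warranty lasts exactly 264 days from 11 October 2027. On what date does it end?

July 1, 2028

Oct has 31 days: +21 → Nov 1, 2027 (243 left).
Nov has 30 days: +30 → Dec 1, 2027 (213 left).
Dec has 31 days: +31 → Jan 1, 2028 (182 left).
Jan has 31 days: +31 → Feb 1, 2028 (151 left).
Feb has 29 days: +29 → Mar 1, 2028 (122 left).
Mar has 31 days: +31 → Apr 1, 2028 (91 left).
Apr has 30 days: +30 → May 1, 2028 (61 left).
May has 31 days: +31 → Jun 1, 2028 (30 left).
Jun has 30 days: +30 → Jul 1, 2028 (0 left).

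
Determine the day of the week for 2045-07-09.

January 1, 2045 is a Sunday.
Jan 1, 2045 → Feb 1, 2045: 31 days (January has 31).
Feb 1, 2045 → Mar 1, 2045: 28 days (February has 28).
Mar 1, 2045 → Apr 1, 2045: 31 days (March has 31).
Apr 1, 2045 → May 1, 2045: 30 days (April has 30).
May 1, 2045 → Jun 1, 2045: 31 days (May has 31).
Jun 1, 2045 → Jul 1, 2045: 30 days (June has 30).
Jul 1, 2045 → Jul 9, 2045: 8 days.
Total: 189 days.
189 mod 7 = 0, so Sunday + 0 = Sunday.

Sunday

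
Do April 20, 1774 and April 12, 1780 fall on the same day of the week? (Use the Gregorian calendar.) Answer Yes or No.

From Apr 20, 1774 to Apr 12, 1780 is 2184 days.
2184 mod 7 = 0, so they are the same weekday.
(Apr 20, 1774 is a Wednesday; Apr 12, 1780 is a Wednesday.)

Yes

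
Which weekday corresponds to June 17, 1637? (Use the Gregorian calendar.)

Doomsday rule: the anchor day for the 1600s is Tuesday. For year 37: 37÷12 = 3 r 1, and 1÷4 = 0, so 3+1+0 = 4.
Tuesday + 4 ≡ Saturday — that's 1637's doomsday.
In June the doomsday date is Jun 6.
Jun 17 is 11 days after Jun 6; 11 mod 7 = 4, so Saturday + 4 = Wednesday.

Wednesday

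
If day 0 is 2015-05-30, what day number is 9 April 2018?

1045

May 30, 2015 → May 30, 2016: 366 days (Feb 29, 2016 is in that span).
May 30, 2016 → May 30, 2017: 365 days.
May 30, 2017 → Jun 30, 2017: 31 days (May has 31).
Jun 30, 2017 → Jul 30, 2017: 30 days (June has 30).
Jul 30, 2017 → Aug 30, 2017: 31 days (July has 31).
Aug 30, 2017 → Sep 30, 2017: 31 days (August has 31).
Sep 30, 2017 → Oct 30, 2017: 30 days (September has 30).
Oct 30, 2017 → Nov 30, 2017: 31 days (October has 31).
Nov 30, 2017 → Dec 30, 2017: 30 days (November has 30).
Dec 30, 2017 → Jan 30, 2018: 31 days (December has 31).
Jan 30, 2018 → Feb 28, 2018: 29 days (January has 31).
Feb 28, 2018 → Mar 28, 2018: 28 days (February has 28).
Mar 28, 2018 → Apr 9, 2018: 12 days.
Total: 1045 days.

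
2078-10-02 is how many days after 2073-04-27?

Apr 27, 2073 → Apr 27, 2074: 365 days.
Apr 27, 2074 → Apr 27, 2075: 365 days.
Apr 27, 2075 → Apr 27, 2076: 366 days (Feb 29, 2076 is in that span).
Apr 27, 2076 → Apr 27, 2077: 365 days.
Apr 27, 2077 → Apr 27, 2078: 365 days.
Apr 27, 2078 → May 27, 2078: 30 days (April has 30).
May 27, 2078 → Jun 27, 2078: 31 days (May has 31).
Jun 27, 2078 → Jul 27, 2078: 30 days (June has 30).
Jul 27, 2078 → Aug 27, 2078: 31 days (July has 31).
Aug 27, 2078 → Sep 27, 2078: 31 days (August has 31).
Sep 27, 2078 → Oct 2, 2078: 5 days.
Total: 1984 days.

1984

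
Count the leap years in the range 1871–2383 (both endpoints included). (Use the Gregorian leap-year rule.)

Multiples of 4 in [1871,2383]: 128.
Of those, multiples of 100: 5 (not leap unless ÷400).
Multiples of 400: 1.
Leap years = 128 − 5 + 1 = 124.

124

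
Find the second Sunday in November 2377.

November 1, 2377 is a Tuesday.
The first Sunday is therefore November 6 (5 days later).
The second Sunday is 6 + 1×7 = November 13.

November 13, 2377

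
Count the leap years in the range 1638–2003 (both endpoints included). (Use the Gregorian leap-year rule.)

88

Multiples of 4 in [1638,2003]: 91.
Of those, multiples of 100: 4 (not leap unless ÷400).
Multiples of 400: 1.
Leap years = 91 − 4 + 1 = 88.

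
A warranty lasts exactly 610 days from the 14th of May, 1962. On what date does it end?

+365 (one year) → May 14, 1963 (245 left).
May has 31 days: +18 → Jun 1, 1963 (227 left).
Jun has 30 days: +30 → Jul 1, 1963 (197 left).
Jul has 31 days: +31 → Aug 1, 1963 (166 left).
Aug has 31 days: +31 → Sep 1, 1963 (135 left).
Sep has 30 days: +30 → Oct 1, 1963 (105 left).
Oct has 31 days: +31 → Nov 1, 1963 (74 left).
Nov has 30 days: +30 → Dec 1, 1963 (44 left).
Dec has 31 days: +31 → Jan 1, 1964 (13 left).
+13 → Jan 14, 1964.

January 14, 1964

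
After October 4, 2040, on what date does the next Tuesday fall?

October 9, 2040

Oct 4, 2040 is a Thursday.
From Thursday to the next Tuesday is 5 days.
Oct 4, 2040 + 5 = Oct 9, 2040.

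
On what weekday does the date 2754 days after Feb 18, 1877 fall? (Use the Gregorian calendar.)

First find the weekday of Feb 18, 1877. Doomsday rule: the anchor day for the 1800s is Friday. For year 77: 77÷12 = 6 r 5, and 5÷4 = 1, so 6+5+1 = 12.
Friday + 12 ≡ Wednesday — that's 1877's doomsday.
In February the doomsday date is Feb 28 (1877 is not a leap year).
Feb 18 is 10 days before Feb 28; 10 mod 7 = 3, so Wednesday − 3 = Sunday.
2754 mod 7 = 3, so 2754 days after a Sunday is Sunday + 3 = Wednesday.

Wednesday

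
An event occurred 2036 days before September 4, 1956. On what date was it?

−366 (one year; includes Feb 29, 1956) → Sep 4, 1955 (1670 left).
−365 (one year) → Sep 4, 1954 (1305 left).
−365 (one year) → Sep 4, 1953 (940 left).
−365 (one year) → Sep 4, 1952 (575 left).
−366 (one year; includes Feb 29, 1952) → Sep 4, 1951 (209 left).
−4 → Aug 31, 1951 (end of Aug, 31 days; 205 left).
−31 → Jul 31, 1951 (end of Jul, 31 days; 174 left).
−31 → Jun 30, 1951 (end of Jun, 30 days; 143 left).
−30 → May 31, 1951 (end of May, 31 days; 113 left).
−31 → Apr 30, 1951 (end of Apr, 30 days; 82 left).
−30 → Mar 31, 1951 (end of Mar, 31 days; 52 left).
−31 → Feb 28, 1951 (end of Feb, 28 days; 21 left).
−21 → Feb 7, 1951.

February 7, 1951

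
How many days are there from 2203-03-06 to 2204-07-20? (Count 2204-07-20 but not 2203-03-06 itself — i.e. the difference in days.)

502

Mar 6, 2203 → Mar 6, 2204: 366 days (Feb 29, 2204 is in that span).
Mar 6, 2204 → Apr 6, 2204: 31 days (March has 31).
Apr 6, 2204 → May 6, 2204: 30 days (April has 30).
May 6, 2204 → Jun 6, 2204: 31 days (May has 31).
Jun 6, 2204 → Jul 6, 2204: 30 days (June has 30).
Jul 6, 2204 → Jul 20, 2204: 14 days.
Total: 502 days.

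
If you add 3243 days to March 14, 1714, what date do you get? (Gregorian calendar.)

January 29, 1723

+365 (one year) → Mar 14, 1715 (2878 left).
+366 (one year; includes Feb 29, 1716) → Mar 14, 1716 (2512 left).
+365 (one year) → Mar 14, 1717 (2147 left).
+365 (one year) → Mar 14, 1718 (1782 left).
+365 (one year) → Mar 14, 1719 (1417 left).
+366 (one year; includes Feb 29, 1720) → Mar 14, 1720 (1051 left).
+365 (one year) → Mar 14, 1721 (686 left).
+365 (one year) → Mar 14, 1722 (321 left).
Mar has 31 days: +18 → Apr 1, 1722 (303 left).
Apr has 30 days: +30 → May 1, 1722 (273 left).
May has 31 days: +31 → Jun 1, 1722 (242 left).
Jun has 30 days: +30 → Jul 1, 1722 (212 left).
Jul has 31 days: +31 → Aug 1, 1722 (181 left).
Aug has 31 days: +31 → Sep 1, 1722 (150 left).
Sep has 30 days: +30 → Oct 1, 1722 (120 left).
Oct has 31 days: +31 → Nov 1, 1722 (89 left).
Nov has 30 days: +30 → Dec 1, 1722 (59 left).
Dec has 31 days: +31 → Jan 1, 1723 (28 left).
+28 → Jan 29, 1723.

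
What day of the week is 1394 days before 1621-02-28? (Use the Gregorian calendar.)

First find the weekday of Feb 28, 1621. Doomsday rule: the anchor day for the 1600s is Tuesday. For year 21: 21÷12 = 1 r 9, and 9÷4 = 2, so 1+9+2 = 12.
Tuesday + 12 ≡ Sunday — that's 1621's doomsday.
In February the doomsday date is Feb 28 (1621 is not a leap year).
Feb 28 is the doomsday itself: Sunday.
1394 mod 7 = 1, so 1394 days before a Sunday is Sunday − 1 = Saturday.

Saturday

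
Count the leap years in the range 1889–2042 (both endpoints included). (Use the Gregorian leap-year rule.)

Multiples of 4 in [1889,2042]: 38.
Of those, multiples of 100: 2 (not leap unless ÷400).
Multiples of 400: 1.
Leap years = 38 − 2 + 1 = 37.

37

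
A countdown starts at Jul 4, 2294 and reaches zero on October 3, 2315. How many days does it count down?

Jul 4, 2294 → Jul 4, 2295: 365 days.
Jul 4, 2295 → Jul 4, 2296: 366 days (Feb 29, 2296 is in that span).
Jul 4, 2296 → Jul 4, 2297: 365 days.
Jul 4, 2297 → Jul 4, 2298: 365 days.
Jul 4, 2298 → Jul 4, 2299: 365 days.
Jul 4, 2299 → Jul 4, 2300: 365 days.
Jul 4, 2300 → Jul 4, 2301: 365 days.
Jul 4, 2301 → Jul 4, 2302: 365 days.
Jul 4, 2302 → Jul 4, 2303: 365 days.
Jul 4, 2303 → Jul 4, 2304: 366 days (Feb 29, 2304 is in that span).
Jul 4, 2304 → Jul 4, 2305: 365 days.
Jul 4, 2305 → Jul 4, 2306: 365 days.
Jul 4, 2306 → Jul 4, 2307: 365 days.
Jul 4, 2307 → Jul 4, 2308: 366 days (Feb 29, 2308 is in that span).
Jul 4, 2308 → Jul 4, 2309: 365 days.
Jul 4, 2309 → Jul 4, 2310: 365 days.
Jul 4, 2310 → Jul 4, 2311: 365 days.
Jul 4, 2311 → Jul 4, 2312: 366 days (Feb 29, 2312 is in that span).
Jul 4, 2312 → Jul 4, 2313: 365 days.
Jul 4, 2313 → Jul 4, 2314: 365 days.
Jul 4, 2314 → Jul 4, 2315: 365 days.
Jul 4, 2315 → Aug 4, 2315: 31 days (July has 31).
Aug 4, 2315 → Sep 4, 2315: 31 days (August has 31).
Sep 4, 2315 → Oct 3, 2315: 29 days.
Total: 7760 days.

7760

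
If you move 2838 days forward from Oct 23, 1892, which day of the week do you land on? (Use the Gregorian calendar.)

First find the weekday of Oct 23, 1892. Doomsday rule: the anchor day for the 1800s is Friday. For year 92: 92÷12 = 7 r 8, and 8÷4 = 2, so 7+8+2 = 17.
Friday + 17 ≡ Monday — that's 1892's doomsday.
In October the doomsday date is Oct 10.
Oct 23 is 13 days after Oct 10; 13 mod 7 = 6, so Monday + 6 = Sunday.
2838 mod 7 = 3, so 2838 days after a Sunday is Sunday + 3 = Wednesday.

Wednesday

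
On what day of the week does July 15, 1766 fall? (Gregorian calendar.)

Tuesday

Doomsday rule: the anchor day for the 1700s is Sunday. For year 66: 66÷12 = 5 r 6, and 6÷4 = 1, so 5+6+1 = 12.
Sunday + 12 ≡ Friday — that's 1766's doomsday.
In July the doomsday date is Jul 11.
Jul 15 is 4 days after Jul 11; 4 mod 7 = 4, so Friday + 4 = Tuesday.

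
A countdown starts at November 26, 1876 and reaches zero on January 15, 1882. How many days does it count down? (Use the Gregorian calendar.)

Nov 26, 1876 → Nov 26, 1877: 365 days.
Nov 26, 1877 → Nov 26, 1878: 365 days.
Nov 26, 1878 → Nov 26, 1879: 365 days.
Nov 26, 1879 → Nov 26, 1880: 366 days (Feb 29, 1880 is in that span).
Nov 26, 1880 → Nov 26, 1881: 365 days.
Nov 26, 1881 → Dec 26, 1881: 30 days (November has 30).
Dec 26, 1881 → Jan 15, 1882: 20 days.
Total: 1876 days.

1876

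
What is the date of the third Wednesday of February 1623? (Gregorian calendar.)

February 15, 1623

February 1, 1623 is a Wednesday.
The first Wednesday is therefore February 1 (same day).
The third Wednesday is 1 + 2×7 = February 15.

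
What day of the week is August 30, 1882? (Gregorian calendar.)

Wednesday

January 1, 1882 is a Sunday.
Jan 1, 1882 → Feb 1, 1882: 31 days (January has 31).
Feb 1, 1882 → Mar 1, 1882: 28 days (February has 28).
Mar 1, 1882 → Apr 1, 1882: 31 days (March has 31).
Apr 1, 1882 → May 1, 1882: 30 days (April has 30).
May 1, 1882 → Jun 1, 1882: 31 days (May has 31).
Jun 1, 1882 → Jul 1, 1882: 30 days (June has 30).
Jul 1, 1882 → Aug 1, 1882: 31 days (July has 31).
Aug 1, 1882 → Aug 30, 1882: 29 days.
Total: 241 days.
241 mod 7 = 3, so Sunday + 3 = Wednesday.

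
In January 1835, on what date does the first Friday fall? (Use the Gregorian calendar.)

January 2, 1835

January 1, 1835 is a Thursday.
The first Friday is therefore January 2 (1 days later).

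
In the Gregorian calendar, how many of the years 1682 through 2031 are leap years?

84

Multiples of 4 in [1682,2031]: 87.
Of those, multiples of 100: 4 (not leap unless ÷400).
Multiples of 400: 1.
Leap years = 87 − 4 + 1 = 84.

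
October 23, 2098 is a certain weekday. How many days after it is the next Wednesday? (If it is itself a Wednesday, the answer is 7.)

Oct 23, 2098 is a Thursday.
From Thursday to the next Wednesday is 6 days.

6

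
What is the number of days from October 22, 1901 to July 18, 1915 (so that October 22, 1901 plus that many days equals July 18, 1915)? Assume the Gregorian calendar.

Oct 22, 1901 → Oct 22, 1902: 365 days.
Oct 22, 1902 → Oct 22, 1903: 365 days.
Oct 22, 1903 → Oct 22, 1904: 366 days (Feb 29, 1904 is in that span).
Oct 22, 1904 → Oct 22, 1905: 365 days.
Oct 22, 1905 → Oct 22, 1906: 365 days.
Oct 22, 1906 → Oct 22, 1907: 365 days.
Oct 22, 1907 → Oct 22, 1908: 366 days (Feb 29, 1908 is in that span).
Oct 22, 1908 → Oct 22, 1909: 365 days.
Oct 22, 1909 → Oct 22, 1910: 365 days.
Oct 22, 1910 → Oct 22, 1911: 365 days.
Oct 22, 1911 → Oct 22, 1912: 366 days (Feb 29, 1912 is in that span).
Oct 22, 1912 → Oct 22, 1913: 365 days.
Oct 22, 1913 → Oct 22, 1914: 365 days.
Oct 22, 1914 → Nov 22, 1914: 31 days (October has 31).
Nov 22, 1914 → Dec 22, 1914: 30 days (November has 30).
Dec 22, 1914 → Jan 22, 1915: 31 days (December has 31).
Jan 22, 1915 → Feb 22, 1915: 31 days (January has 31).
Feb 22, 1915 → Mar 22, 1915: 28 days (February has 28).
Mar 22, 1915 → Apr 22, 1915: 31 days (March has 31).
Apr 22, 1915 → May 22, 1915: 30 days (April has 30).
May 22, 1915 → Jun 22, 1915: 31 days (May has 31).
Jun 22, 1915 → Jul 18, 1915: 26 days.
Total: 5017 days.

5017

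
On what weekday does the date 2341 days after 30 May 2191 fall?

Thursday

First find the weekday of May 30, 2191. Doomsday rule: the anchor day for the 2100s is Sunday. For year 91: 91÷12 = 7 r 7, and 7÷4 = 1, so 7+7+1 = 15.
Sunday + 15 ≡ Monday — that's 2191's doomsday.
In May the doomsday date is May 9.
May 30 is 21 days after May 9; 21 mod 7 = 0, so Monday + 0 = Monday.
2341 mod 7 = 3, so 2341 days after a Monday is Monday + 3 = Thursday.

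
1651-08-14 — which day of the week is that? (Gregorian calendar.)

Monday

Doomsday rule: the anchor day for the 1600s is Tuesday. For year 51: 51÷12 = 4 r 3, and 3÷4 = 0, so 4+3+0 = 7.
Tuesday + 7 ≡ Tuesday — that's 1651's doomsday.
In August the doomsday date is Aug 8.
Aug 14 is 6 days after Aug 8; 6 mod 7 = 6, so Tuesday + 6 = Monday.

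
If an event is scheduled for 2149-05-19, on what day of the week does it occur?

Doomsday rule: the anchor day for the 2100s is Sunday. For year 49: 49÷12 = 4 r 1, and 1÷4 = 0, so 4+1+0 = 5.
Sunday + 5 ≡ Friday — that's 2149's doomsday.
In May the doomsday date is May 9.
May 19 is 10 days after May 9; 10 mod 7 = 3, so Friday + 3 = Monday.

Monday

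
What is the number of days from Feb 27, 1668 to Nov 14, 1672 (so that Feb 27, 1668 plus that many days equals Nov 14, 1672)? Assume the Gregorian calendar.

1722

Feb 27, 1668 → Feb 27, 1669: 366 days (Feb 29, 1668 is in that span).
Feb 27, 1669 → Feb 27, 1670: 365 days.
Feb 27, 1670 → Feb 27, 1671: 365 days.
Feb 27, 1671 → Feb 27, 1672: 365 days.
Feb 27, 1672 → Mar 27, 1672: 29 days (February has 29).
Mar 27, 1672 → Apr 27, 1672: 31 days (March has 31).
Apr 27, 1672 → May 27, 1672: 30 days (April has 30).
May 27, 1672 → Jun 27, 1672: 31 days (May has 31).
Jun 27, 1672 → Jul 27, 1672: 30 days (June has 30).
Jul 27, 1672 → Aug 27, 1672: 31 days (July has 31).
Aug 27, 1672 → Sep 27, 1672: 31 days (August has 31).
Sep 27, 1672 → Oct 27, 1672: 30 days (September has 30).
Oct 27, 1672 → Nov 14, 1672: 18 days.
Total: 1722 days.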